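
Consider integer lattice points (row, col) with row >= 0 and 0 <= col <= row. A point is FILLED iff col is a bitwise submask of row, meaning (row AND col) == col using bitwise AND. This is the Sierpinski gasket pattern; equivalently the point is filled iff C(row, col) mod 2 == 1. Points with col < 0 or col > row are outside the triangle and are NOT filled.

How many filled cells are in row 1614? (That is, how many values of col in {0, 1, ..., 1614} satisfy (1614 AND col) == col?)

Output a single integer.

1614 in binary = 11001001110
popcount(1614) = number of 1-bits in 11001001110 = 6
A col c satisfies (1614 AND c) == c iff every set bit of c is also set in 1614; each of the 6 set bits of 1614 can independently be on or off in c.
count = 2^6 = 64

Answer: 64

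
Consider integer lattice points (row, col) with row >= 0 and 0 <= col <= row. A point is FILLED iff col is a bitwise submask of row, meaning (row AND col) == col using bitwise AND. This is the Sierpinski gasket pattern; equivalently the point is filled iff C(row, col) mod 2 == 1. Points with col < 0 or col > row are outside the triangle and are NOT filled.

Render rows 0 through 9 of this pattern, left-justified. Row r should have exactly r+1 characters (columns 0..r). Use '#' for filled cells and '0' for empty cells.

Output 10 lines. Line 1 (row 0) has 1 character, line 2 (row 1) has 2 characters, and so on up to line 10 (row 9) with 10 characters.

r0=0: #
r1=1: ##
r2=10: #0#
r3=11: ####
r4=100: #000#
r5=101: ##00##
r6=110: #0#0#0#
r7=111: ########
r8=1000: #0000000#
r9=1001: ##000000##

Answer: #
##
#0#
####
#000#
##00##
#0#0#0#
########
#0000000#
##000000##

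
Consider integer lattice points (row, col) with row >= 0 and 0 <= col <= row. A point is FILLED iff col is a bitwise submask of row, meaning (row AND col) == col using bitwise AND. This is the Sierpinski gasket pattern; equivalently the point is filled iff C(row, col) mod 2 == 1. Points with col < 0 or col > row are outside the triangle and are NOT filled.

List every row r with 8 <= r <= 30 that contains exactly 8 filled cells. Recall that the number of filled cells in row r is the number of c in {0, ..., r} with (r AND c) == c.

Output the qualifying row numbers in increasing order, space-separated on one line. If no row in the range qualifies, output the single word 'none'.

Row r has 2^popcount(r) filled cells, so we need popcount(r) = log2(8) = 3.
Scan r = 8..30 and keep those with exactly 3 one-bits:
r=8=1000 popcount=1 -> skip
r=9=1001 popcount=2 -> skip
r=10=1010 popcount=2 -> skip
r=11=1011 popcount=3 -> KEEP
r=12=1100 popcount=2 -> skip
r=13=1101 popcount=3 -> KEEP
r=14=1110 popcount=3 -> KEEP
r=15=1111 popcount=4 -> skip
r=16=10000 popcount=1 -> skip
r=17=10001 popcount=2 -> skip
r=18=10010 popcount=2 -> skip
r=19=10011 popcount=3 -> KEEP
r=20=10100 popcount=2 -> skip
r=21=10101 popcount=3 -> KEEP
r=22=10110 popcount=3 -> KEEP
r=23=10111 popcount=4 -> skip
r=24=11000 popcount=2 -> skip
r=25=11001 popcount=3 -> KEEP
r=26=11010 popcount=3 -> KEEP
r=27=11011 popcount=4 -> skip
r=28=11100 popcount=3 -> KEEP
r=29=11101 popcount=4 -> skip
r=30=11110 popcount=4 -> skip
Kept rows: 11 13 14 19 21 22 25 26 28

Answer: 11 13 14 19 21 22 25 26 28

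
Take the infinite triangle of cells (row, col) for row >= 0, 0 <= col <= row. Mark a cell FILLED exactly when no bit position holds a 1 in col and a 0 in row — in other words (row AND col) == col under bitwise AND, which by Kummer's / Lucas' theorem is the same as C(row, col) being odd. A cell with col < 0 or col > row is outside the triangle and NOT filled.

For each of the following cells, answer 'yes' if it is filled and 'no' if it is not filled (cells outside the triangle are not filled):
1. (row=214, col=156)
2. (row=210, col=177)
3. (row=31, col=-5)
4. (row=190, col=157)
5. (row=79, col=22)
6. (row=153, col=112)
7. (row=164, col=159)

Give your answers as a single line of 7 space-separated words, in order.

(214,156): row=0b11010110, col=0b10011100, row AND col = 0b10010100 = 148; 148 != 156 -> empty
(210,177): row=0b11010010, col=0b10110001, row AND col = 0b10010000 = 144; 144 != 177 -> empty
(31,-5): col outside [0, 31] -> not filled
(190,157): row=0b10111110, col=0b10011101, row AND col = 0b10011100 = 156; 156 != 157 -> empty
(79,22): row=0b1001111, col=0b10110, row AND col = 0b110 = 6; 6 != 22 -> empty
(153,112): row=0b10011001, col=0b1110000, row AND col = 0b10000 = 16; 16 != 112 -> empty
(164,159): row=0b10100100, col=0b10011111, row AND col = 0b10000100 = 132; 132 != 159 -> empty

Answer: no no no no no no no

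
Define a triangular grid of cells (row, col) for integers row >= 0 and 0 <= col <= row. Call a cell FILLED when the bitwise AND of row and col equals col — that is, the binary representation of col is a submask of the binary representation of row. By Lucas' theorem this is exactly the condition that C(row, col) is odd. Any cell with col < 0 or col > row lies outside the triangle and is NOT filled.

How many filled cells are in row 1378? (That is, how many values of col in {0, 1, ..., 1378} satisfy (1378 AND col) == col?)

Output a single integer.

1378 in binary = 10101100010
popcount(1378) = number of 1-bits in 10101100010 = 5
A col c satisfies (1378 AND c) == c iff every set bit of c is also set in 1378; each of the 5 set bits of 1378 can independently be on or off in c.
count = 2^5 = 32

Answer: 32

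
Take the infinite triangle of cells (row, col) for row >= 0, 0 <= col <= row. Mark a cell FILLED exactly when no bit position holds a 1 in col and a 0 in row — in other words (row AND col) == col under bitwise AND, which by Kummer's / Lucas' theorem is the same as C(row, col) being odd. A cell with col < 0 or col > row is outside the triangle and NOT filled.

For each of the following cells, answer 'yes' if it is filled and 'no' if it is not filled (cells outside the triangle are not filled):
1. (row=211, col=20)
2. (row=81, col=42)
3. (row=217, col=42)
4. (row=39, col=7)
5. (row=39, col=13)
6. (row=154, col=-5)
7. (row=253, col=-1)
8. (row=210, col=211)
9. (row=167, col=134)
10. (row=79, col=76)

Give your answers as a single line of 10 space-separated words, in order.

Answer: no no no yes no no no no yes yes

Derivation:
(211,20): row=0b11010011, col=0b10100, row AND col = 0b10000 = 16; 16 != 20 -> empty
(81,42): row=0b1010001, col=0b101010, row AND col = 0b0 = 0; 0 != 42 -> empty
(217,42): row=0b11011001, col=0b101010, row AND col = 0b1000 = 8; 8 != 42 -> empty
(39,7): row=0b100111, col=0b111, row AND col = 0b111 = 7; 7 == 7 -> filled
(39,13): row=0b100111, col=0b1101, row AND col = 0b101 = 5; 5 != 13 -> empty
(154,-5): col outside [0, 154] -> not filled
(253,-1): col outside [0, 253] -> not filled
(210,211): col outside [0, 210] -> not filled
(167,134): row=0b10100111, col=0b10000110, row AND col = 0b10000110 = 134; 134 == 134 -> filled
(79,76): row=0b1001111, col=0b1001100, row AND col = 0b1001100 = 76; 76 == 76 -> filled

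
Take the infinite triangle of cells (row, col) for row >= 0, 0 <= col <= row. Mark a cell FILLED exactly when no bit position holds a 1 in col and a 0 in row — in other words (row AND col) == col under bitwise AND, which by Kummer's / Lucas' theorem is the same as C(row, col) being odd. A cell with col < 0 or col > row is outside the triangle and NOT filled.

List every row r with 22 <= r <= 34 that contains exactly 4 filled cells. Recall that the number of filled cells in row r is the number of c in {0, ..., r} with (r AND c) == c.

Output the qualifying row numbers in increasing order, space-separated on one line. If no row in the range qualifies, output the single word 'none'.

Answer: 24 33 34

Derivation:
Row r has 2^popcount(r) filled cells, so we need popcount(r) = log2(4) = 2.
Scan r = 22..34 and keep those with exactly 2 one-bits:
r=22=10110 popcount=3 -> skip
r=23=10111 popcount=4 -> skip
r=24=11000 popcount=2 -> KEEP
r=25=11001 popcount=3 -> skip
r=26=11010 popcount=3 -> skip
r=27=11011 popcount=4 -> skip
r=28=11100 popcount=3 -> skip
r=29=11101 popcount=4 -> skip
r=30=11110 popcount=4 -> skip
r=31=11111 popcount=5 -> skip
r=32=100000 popcount=1 -> skip
r=33=100001 popcount=2 -> KEEP
r=34=100010 popcount=2 -> KEEP
Kept rows: 24 33 34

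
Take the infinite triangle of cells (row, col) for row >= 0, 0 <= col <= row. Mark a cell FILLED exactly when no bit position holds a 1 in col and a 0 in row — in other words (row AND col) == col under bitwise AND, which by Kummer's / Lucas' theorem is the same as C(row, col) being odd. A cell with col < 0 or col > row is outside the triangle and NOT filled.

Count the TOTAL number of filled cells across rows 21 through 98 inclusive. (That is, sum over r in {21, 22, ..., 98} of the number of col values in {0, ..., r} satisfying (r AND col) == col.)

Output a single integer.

r21=10101 pc3: +8 =8
r22=10110 pc3: +8 =16
r23=10111 pc4: +16 =32
r24=11000 pc2: +4 =36
r25=11001 pc3: +8 =44
r26=11010 pc3: +8 =52
r27=11011 pc4: +16 =68
r28=11100 pc3: +8 =76
r29=11101 pc4: +16 =92
r30=11110 pc4: +16 =108
r31=11111 pc5: +32 =140
r32=100000 pc1: +2 =142
r33=100001 pc2: +4 =146
r34=100010 pc2: +4 =150
r35=100011 pc3: +8 =158
r36=100100 pc2: +4 =162
r37=100101 pc3: +8 =170
r38=100110 pc3: +8 =178
r39=100111 pc4: +16 =194
r40=101000 pc2: +4 =198
r41=101001 pc3: +8 =206
r42=101010 pc3: +8 =214
r43=101011 pc4: +16 =230
r44=101100 pc3: +8 =238
r45=101101 pc4: +16 =254
r46=101110 pc4: +16 =270
r47=101111 pc5: +32 =302
r48=110000 pc2: +4 =306
r49=110001 pc3: +8 =314
r50=110010 pc3: +8 =322
r51=110011 pc4: +16 =338
r52=110100 pc3: +8 =346
r53=110101 pc4: +16 =362
r54=110110 pc4: +16 =378
r55=110111 pc5: +32 =410
r56=111000 pc3: +8 =418
r57=111001 pc4: +16 =434
r58=111010 pc4: +16 =450
r59=111011 pc5: +32 =482
r60=111100 pc4: +16 =498
r61=111101 pc5: +32 =530
r62=111110 pc5: +32 =562
r63=111111 pc6: +64 =626
r64=1000000 pc1: +2 =628
r65=1000001 pc2: +4 =632
r66=1000010 pc2: +4 =636
r67=1000011 pc3: +8 =644
r68=1000100 pc2: +4 =648
r69=1000101 pc3: +8 =656
r70=1000110 pc3: +8 =664
r71=1000111 pc4: +16 =680
r72=1001000 pc2: +4 =684
r73=1001001 pc3: +8 =692
r74=1001010 pc3: +8 =700
r75=1001011 pc4: +16 =716
r76=1001100 pc3: +8 =724
r77=1001101 pc4: +16 =740
r78=1001110 pc4: +16 =756
r79=1001111 pc5: +32 =788
r80=1010000 pc2: +4 =792
r81=1010001 pc3: +8 =800
r82=1010010 pc3: +8 =808
r83=1010011 pc4: +16 =824
r84=1010100 pc3: +8 =832
r85=1010101 pc4: +16 =848
r86=1010110 pc4: +16 =864
r87=1010111 pc5: +32 =896
r88=1011000 pc3: +8 =904
r89=1011001 pc4: +16 =920
r90=1011010 pc4: +16 =936
r91=1011011 pc5: +32 =968
r92=1011100 pc4: +16 =984
r93=1011101 pc5: +32 =1016
r94=1011110 pc5: +32 =1048
r95=1011111 pc6: +64 =1112
r96=1100000 pc2: +4 =1116
r97=1100001 pc3: +8 =1124
r98=1100010 pc3: +8 =1132

Answer: 1132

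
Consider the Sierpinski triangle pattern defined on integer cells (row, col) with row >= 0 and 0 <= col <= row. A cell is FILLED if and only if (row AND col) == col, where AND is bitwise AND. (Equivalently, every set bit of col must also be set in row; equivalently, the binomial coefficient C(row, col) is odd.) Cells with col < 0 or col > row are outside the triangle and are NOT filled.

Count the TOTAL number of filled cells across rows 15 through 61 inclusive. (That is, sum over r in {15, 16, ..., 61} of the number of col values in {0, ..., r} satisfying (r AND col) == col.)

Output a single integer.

Answer: 568

Derivation:
r15=1111 pc4: +16 =16
r16=10000 pc1: +2 =18
r17=10001 pc2: +4 =22
r18=10010 pc2: +4 =26
r19=10011 pc3: +8 =34
r20=10100 pc2: +4 =38
r21=10101 pc3: +8 =46
r22=10110 pc3: +8 =54
r23=10111 pc4: +16 =70
r24=11000 pc2: +4 =74
r25=11001 pc3: +8 =82
r26=11010 pc3: +8 =90
r27=11011 pc4: +16 =106
r28=11100 pc3: +8 =114
r29=11101 pc4: +16 =130
r30=11110 pc4: +16 =146
r31=11111 pc5: +32 =178
r32=100000 pc1: +2 =180
r33=100001 pc2: +4 =184
r34=100010 pc2: +4 =188
r35=100011 pc3: +8 =196
r36=100100 pc2: +4 =200
r37=100101 pc3: +8 =208
r38=100110 pc3: +8 =216
r39=100111 pc4: +16 =232
r40=101000 pc2: +4 =236
r41=101001 pc3: +8 =244
r42=101010 pc3: +8 =252
r43=101011 pc4: +16 =268
r44=101100 pc3: +8 =276
r45=101101 pc4: +16 =292
r46=101110 pc4: +16 =308
r47=101111 pc5: +32 =340
r48=110000 pc2: +4 =344
r49=110001 pc3: +8 =352
r50=110010 pc3: +8 =360
r51=110011 pc4: +16 =376
r52=110100 pc3: +8 =384
r53=110101 pc4: +16 =400
r54=110110 pc4: +16 =416
r55=110111 pc5: +32 =448
r56=111000 pc3: +8 =456
r57=111001 pc4: +16 =472
r58=111010 pc4: +16 =488
r59=111011 pc5: +32 =520
r60=111100 pc4: +16 =536
r61=111101 pc5: +32 =568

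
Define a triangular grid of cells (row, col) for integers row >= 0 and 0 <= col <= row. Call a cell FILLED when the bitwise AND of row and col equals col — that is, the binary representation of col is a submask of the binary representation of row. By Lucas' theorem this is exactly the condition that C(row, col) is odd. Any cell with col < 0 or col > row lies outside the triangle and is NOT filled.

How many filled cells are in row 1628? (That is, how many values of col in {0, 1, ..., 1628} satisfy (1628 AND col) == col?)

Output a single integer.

Answer: 64

Derivation:
1628 in binary = 11001011100
popcount(1628) = number of 1-bits in 11001011100 = 6
A col c satisfies (1628 AND c) == c iff every set bit of c is also set in 1628; each of the 6 set bits of 1628 can independently be on or off in c.
count = 2^6 = 64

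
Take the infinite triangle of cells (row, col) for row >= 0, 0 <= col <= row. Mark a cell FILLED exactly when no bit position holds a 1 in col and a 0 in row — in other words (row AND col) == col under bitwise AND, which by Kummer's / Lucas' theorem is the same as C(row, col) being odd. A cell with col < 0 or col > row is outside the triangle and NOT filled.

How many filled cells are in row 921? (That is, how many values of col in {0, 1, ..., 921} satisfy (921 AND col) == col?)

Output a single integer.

Answer: 64

Derivation:
921 in binary = 1110011001
popcount(921) = number of 1-bits in 1110011001 = 6
A col c satisfies (921 AND c) == c iff every set bit of c is also set in 921; each of the 6 set bits of 921 can independently be on or off in c.
count = 2^6 = 64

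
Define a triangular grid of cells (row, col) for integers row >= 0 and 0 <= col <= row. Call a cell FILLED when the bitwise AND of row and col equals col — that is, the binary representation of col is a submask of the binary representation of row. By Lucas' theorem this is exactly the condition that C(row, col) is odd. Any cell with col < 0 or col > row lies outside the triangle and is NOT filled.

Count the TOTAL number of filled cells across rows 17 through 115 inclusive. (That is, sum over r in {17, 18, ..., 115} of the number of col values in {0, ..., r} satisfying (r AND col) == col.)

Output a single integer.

Answer: 1528

Derivation:
r17=10001 pc2: +4 =4
r18=10010 pc2: +4 =8
r19=10011 pc3: +8 =16
r20=10100 pc2: +4 =20
r21=10101 pc3: +8 =28
r22=10110 pc3: +8 =36
r23=10111 pc4: +16 =52
r24=11000 pc2: +4 =56
r25=11001 pc3: +8 =64
r26=11010 pc3: +8 =72
r27=11011 pc4: +16 =88
r28=11100 pc3: +8 =96
r29=11101 pc4: +16 =112
r30=11110 pc4: +16 =128
r31=11111 pc5: +32 =160
r32=100000 pc1: +2 =162
r33=100001 pc2: +4 =166
r34=100010 pc2: +4 =170
r35=100011 pc3: +8 =178
r36=100100 pc2: +4 =182
r37=100101 pc3: +8 =190
r38=100110 pc3: +8 =198
r39=100111 pc4: +16 =214
r40=101000 pc2: +4 =218
r41=101001 pc3: +8 =226
r42=101010 pc3: +8 =234
r43=101011 pc4: +16 =250
r44=101100 pc3: +8 =258
r45=101101 pc4: +16 =274
r46=101110 pc4: +16 =290
r47=101111 pc5: +32 =322
r48=110000 pc2: +4 =326
r49=110001 pc3: +8 =334
r50=110010 pc3: +8 =342
r51=110011 pc4: +16 =358
r52=110100 pc3: +8 =366
r53=110101 pc4: +16 =382
r54=110110 pc4: +16 =398
r55=110111 pc5: +32 =430
r56=111000 pc3: +8 =438
r57=111001 pc4: +16 =454
r58=111010 pc4: +16 =470
r59=111011 pc5: +32 =502
r60=111100 pc4: +16 =518
r61=111101 pc5: +32 =550
r62=111110 pc5: +32 =582
r63=111111 pc6: +64 =646
r64=1000000 pc1: +2 =648
r65=1000001 pc2: +4 =652
r66=1000010 pc2: +4 =656
r67=1000011 pc3: +8 =664
r68=1000100 pc2: +4 =668
r69=1000101 pc3: +8 =676
r70=1000110 pc3: +8 =684
r71=1000111 pc4: +16 =700
r72=1001000 pc2: +4 =704
r73=1001001 pc3: +8 =712
r74=1001010 pc3: +8 =720
r75=1001011 pc4: +16 =736
r76=1001100 pc3: +8 =744
r77=1001101 pc4: +16 =760
r78=1001110 pc4: +16 =776
r79=1001111 pc5: +32 =808
r80=1010000 pc2: +4 =812
r81=1010001 pc3: +8 =820
r82=1010010 pc3: +8 =828
r83=1010011 pc4: +16 =844
r84=1010100 pc3: +8 =852
r85=1010101 pc4: +16 =868
r86=1010110 pc4: +16 =884
r87=1010111 pc5: +32 =916
r88=1011000 pc3: +8 =924
r89=1011001 pc4: +16 =940
r90=1011010 pc4: +16 =956
r91=1011011 pc5: +32 =988
r92=1011100 pc4: +16 =1004
r93=1011101 pc5: +32 =1036
r94=1011110 pc5: +32 =1068
r95=1011111 pc6: +64 =1132
r96=1100000 pc2: +4 =1136
r97=1100001 pc3: +8 =1144
r98=1100010 pc3: +8 =1152
r99=1100011 pc4: +16 =1168
r100=1100100 pc3: +8 =1176
r101=1100101 pc4: +16 =1192
r102=1100110 pc4: +16 =1208
r103=1100111 pc5: +32 =1240
r104=1101000 pc3: +8 =1248
r105=1101001 pc4: +16 =1264
r106=1101010 pc4: +16 =1280
r107=1101011 pc5: +32 =1312
r108=1101100 pc4: +16 =1328
r109=1101101 pc5: +32 =1360
r110=1101110 pc5: +32 =1392
r111=1101111 pc6: +64 =1456
r112=1110000 pc3: +8 =1464
r113=1110001 pc4: +16 =1480
r114=1110010 pc4: +16 =1496
r115=1110011 pc5: +32 =1528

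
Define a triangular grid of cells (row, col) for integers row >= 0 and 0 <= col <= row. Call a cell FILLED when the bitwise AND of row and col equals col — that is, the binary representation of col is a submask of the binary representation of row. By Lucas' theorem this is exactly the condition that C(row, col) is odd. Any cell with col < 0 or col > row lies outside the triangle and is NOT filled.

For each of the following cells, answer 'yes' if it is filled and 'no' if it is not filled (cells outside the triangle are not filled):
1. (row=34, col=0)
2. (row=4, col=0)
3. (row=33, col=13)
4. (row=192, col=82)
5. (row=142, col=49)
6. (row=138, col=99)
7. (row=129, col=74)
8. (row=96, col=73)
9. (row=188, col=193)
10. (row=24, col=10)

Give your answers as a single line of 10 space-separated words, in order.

Answer: yes yes no no no no no no no no

Derivation:
(34,0): row=0b100010, col=0b0, row AND col = 0b0 = 0; 0 == 0 -> filled
(4,0): row=0b100, col=0b0, row AND col = 0b0 = 0; 0 == 0 -> filled
(33,13): row=0b100001, col=0b1101, row AND col = 0b1 = 1; 1 != 13 -> empty
(192,82): row=0b11000000, col=0b1010010, row AND col = 0b1000000 = 64; 64 != 82 -> empty
(142,49): row=0b10001110, col=0b110001, row AND col = 0b0 = 0; 0 != 49 -> empty
(138,99): row=0b10001010, col=0b1100011, row AND col = 0b10 = 2; 2 != 99 -> empty
(129,74): row=0b10000001, col=0b1001010, row AND col = 0b0 = 0; 0 != 74 -> empty
(96,73): row=0b1100000, col=0b1001001, row AND col = 0b1000000 = 64; 64 != 73 -> empty
(188,193): col outside [0, 188] -> not filled
(24,10): row=0b11000, col=0b1010, row AND col = 0b1000 = 8; 8 != 10 -> empty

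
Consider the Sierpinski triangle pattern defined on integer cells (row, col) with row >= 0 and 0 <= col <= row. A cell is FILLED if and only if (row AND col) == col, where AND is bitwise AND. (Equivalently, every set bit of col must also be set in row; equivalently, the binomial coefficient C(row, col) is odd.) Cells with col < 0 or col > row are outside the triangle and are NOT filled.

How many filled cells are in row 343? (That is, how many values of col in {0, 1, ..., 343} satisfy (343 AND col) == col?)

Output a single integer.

343 in binary = 101010111
popcount(343) = number of 1-bits in 101010111 = 6
A col c satisfies (343 AND c) == c iff every set bit of c is also set in 343; each of the 6 set bits of 343 can independently be on or off in c.
count = 2^6 = 64

Answer: 64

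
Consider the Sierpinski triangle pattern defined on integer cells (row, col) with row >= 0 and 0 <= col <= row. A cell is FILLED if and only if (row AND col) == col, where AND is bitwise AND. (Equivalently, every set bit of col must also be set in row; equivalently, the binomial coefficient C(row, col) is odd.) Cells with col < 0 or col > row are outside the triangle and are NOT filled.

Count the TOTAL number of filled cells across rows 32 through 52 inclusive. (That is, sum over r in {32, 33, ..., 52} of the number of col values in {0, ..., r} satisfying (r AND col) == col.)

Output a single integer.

r32=100000 pc1: +2 =2
r33=100001 pc2: +4 =6
r34=100010 pc2: +4 =10
r35=100011 pc3: +8 =18
r36=100100 pc2: +4 =22
r37=100101 pc3: +8 =30
r38=100110 pc3: +8 =38
r39=100111 pc4: +16 =54
r40=101000 pc2: +4 =58
r41=101001 pc3: +8 =66
r42=101010 pc3: +8 =74
r43=101011 pc4: +16 =90
r44=101100 pc3: +8 =98
r45=101101 pc4: +16 =114
r46=101110 pc4: +16 =130
r47=101111 pc5: +32 =162
r48=110000 pc2: +4 =166
r49=110001 pc3: +8 =174
r50=110010 pc3: +8 =182
r51=110011 pc4: +16 =198
r52=110100 pc3: +8 =206

Answer: 206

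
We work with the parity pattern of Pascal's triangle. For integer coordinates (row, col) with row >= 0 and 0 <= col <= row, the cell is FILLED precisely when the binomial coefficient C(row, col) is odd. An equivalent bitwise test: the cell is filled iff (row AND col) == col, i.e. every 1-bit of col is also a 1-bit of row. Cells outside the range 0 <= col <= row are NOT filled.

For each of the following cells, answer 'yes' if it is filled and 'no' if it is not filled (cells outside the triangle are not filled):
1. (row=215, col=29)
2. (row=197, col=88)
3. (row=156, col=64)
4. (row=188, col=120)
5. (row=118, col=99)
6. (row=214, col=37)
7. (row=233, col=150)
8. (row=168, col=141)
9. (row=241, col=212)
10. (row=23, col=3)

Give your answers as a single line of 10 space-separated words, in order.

(215,29): row=0b11010111, col=0b11101, row AND col = 0b10101 = 21; 21 != 29 -> empty
(197,88): row=0b11000101, col=0b1011000, row AND col = 0b1000000 = 64; 64 != 88 -> empty
(156,64): row=0b10011100, col=0b1000000, row AND col = 0b0 = 0; 0 != 64 -> empty
(188,120): row=0b10111100, col=0b1111000, row AND col = 0b111000 = 56; 56 != 120 -> empty
(118,99): row=0b1110110, col=0b1100011, row AND col = 0b1100010 = 98; 98 != 99 -> empty
(214,37): row=0b11010110, col=0b100101, row AND col = 0b100 = 4; 4 != 37 -> empty
(233,150): row=0b11101001, col=0b10010110, row AND col = 0b10000000 = 128; 128 != 150 -> empty
(168,141): row=0b10101000, col=0b10001101, row AND col = 0b10001000 = 136; 136 != 141 -> empty
(241,212): row=0b11110001, col=0b11010100, row AND col = 0b11010000 = 208; 208 != 212 -> empty
(23,3): row=0b10111, col=0b11, row AND col = 0b11 = 3; 3 == 3 -> filled

Answer: no no no no no no no no no yes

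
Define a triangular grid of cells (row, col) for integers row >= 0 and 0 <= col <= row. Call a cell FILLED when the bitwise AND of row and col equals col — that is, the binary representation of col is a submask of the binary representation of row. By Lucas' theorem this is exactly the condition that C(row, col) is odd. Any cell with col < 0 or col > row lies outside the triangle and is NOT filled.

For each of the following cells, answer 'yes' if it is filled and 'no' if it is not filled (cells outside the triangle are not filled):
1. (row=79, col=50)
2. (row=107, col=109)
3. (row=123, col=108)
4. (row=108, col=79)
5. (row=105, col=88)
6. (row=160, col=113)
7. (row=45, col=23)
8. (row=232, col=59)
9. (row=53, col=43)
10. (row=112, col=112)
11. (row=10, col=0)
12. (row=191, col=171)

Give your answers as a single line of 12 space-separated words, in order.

Answer: no no no no no no no no no yes yes yes

Derivation:
(79,50): row=0b1001111, col=0b110010, row AND col = 0b10 = 2; 2 != 50 -> empty
(107,109): col outside [0, 107] -> not filled
(123,108): row=0b1111011, col=0b1101100, row AND col = 0b1101000 = 104; 104 != 108 -> empty
(108,79): row=0b1101100, col=0b1001111, row AND col = 0b1001100 = 76; 76 != 79 -> empty
(105,88): row=0b1101001, col=0b1011000, row AND col = 0b1001000 = 72; 72 != 88 -> empty
(160,113): row=0b10100000, col=0b1110001, row AND col = 0b100000 = 32; 32 != 113 -> empty
(45,23): row=0b101101, col=0b10111, row AND col = 0b101 = 5; 5 != 23 -> empty
(232,59): row=0b11101000, col=0b111011, row AND col = 0b101000 = 40; 40 != 59 -> empty
(53,43): row=0b110101, col=0b101011, row AND col = 0b100001 = 33; 33 != 43 -> empty
(112,112): row=0b1110000, col=0b1110000, row AND col = 0b1110000 = 112; 112 == 112 -> filled
(10,0): row=0b1010, col=0b0, row AND col = 0b0 = 0; 0 == 0 -> filled
(191,171): row=0b10111111, col=0b10101011, row AND col = 0b10101011 = 171; 171 == 171 -> filled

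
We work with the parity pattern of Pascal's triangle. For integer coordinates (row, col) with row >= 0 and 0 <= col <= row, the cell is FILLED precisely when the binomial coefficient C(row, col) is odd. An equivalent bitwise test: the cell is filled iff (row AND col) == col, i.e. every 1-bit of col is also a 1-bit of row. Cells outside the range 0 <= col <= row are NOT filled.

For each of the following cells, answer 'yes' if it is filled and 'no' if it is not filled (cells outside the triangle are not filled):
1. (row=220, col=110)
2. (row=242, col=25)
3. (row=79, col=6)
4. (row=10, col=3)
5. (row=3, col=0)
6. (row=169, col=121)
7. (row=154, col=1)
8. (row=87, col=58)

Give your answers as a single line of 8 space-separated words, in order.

Answer: no no yes no yes no no no

Derivation:
(220,110): row=0b11011100, col=0b1101110, row AND col = 0b1001100 = 76; 76 != 110 -> empty
(242,25): row=0b11110010, col=0b11001, row AND col = 0b10000 = 16; 16 != 25 -> empty
(79,6): row=0b1001111, col=0b110, row AND col = 0b110 = 6; 6 == 6 -> filled
(10,3): row=0b1010, col=0b11, row AND col = 0b10 = 2; 2 != 3 -> empty
(3,0): row=0b11, col=0b0, row AND col = 0b0 = 0; 0 == 0 -> filled
(169,121): row=0b10101001, col=0b1111001, row AND col = 0b101001 = 41; 41 != 121 -> empty
(154,1): row=0b10011010, col=0b1, row AND col = 0b0 = 0; 0 != 1 -> empty
(87,58): row=0b1010111, col=0b111010, row AND col = 0b10010 = 18; 18 != 58 -> empty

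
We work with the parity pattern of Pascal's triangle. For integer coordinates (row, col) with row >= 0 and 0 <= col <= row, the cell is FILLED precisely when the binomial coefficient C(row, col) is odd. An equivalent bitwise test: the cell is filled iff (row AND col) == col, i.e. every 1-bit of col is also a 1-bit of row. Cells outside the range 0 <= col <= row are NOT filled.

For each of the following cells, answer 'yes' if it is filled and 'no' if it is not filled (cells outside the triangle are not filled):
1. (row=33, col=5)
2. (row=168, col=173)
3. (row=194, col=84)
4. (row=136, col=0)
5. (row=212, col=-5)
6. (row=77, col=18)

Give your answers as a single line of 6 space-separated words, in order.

(33,5): row=0b100001, col=0b101, row AND col = 0b1 = 1; 1 != 5 -> empty
(168,173): col outside [0, 168] -> not filled
(194,84): row=0b11000010, col=0b1010100, row AND col = 0b1000000 = 64; 64 != 84 -> empty
(136,0): row=0b10001000, col=0b0, row AND col = 0b0 = 0; 0 == 0 -> filled
(212,-5): col outside [0, 212] -> not filled
(77,18): row=0b1001101, col=0b10010, row AND col = 0b0 = 0; 0 != 18 -> empty

Answer: no no no yes no no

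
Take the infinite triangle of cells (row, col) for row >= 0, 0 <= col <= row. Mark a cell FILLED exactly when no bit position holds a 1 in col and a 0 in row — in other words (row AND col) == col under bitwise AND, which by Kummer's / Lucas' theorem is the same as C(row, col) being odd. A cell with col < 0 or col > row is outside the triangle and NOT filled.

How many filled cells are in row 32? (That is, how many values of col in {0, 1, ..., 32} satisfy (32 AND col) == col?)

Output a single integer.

Answer: 2

Derivation:
32 in binary = 100000
popcount(32) = number of 1-bits in 100000 = 1
A col c satisfies (32 AND c) == c iff every set bit of c is also set in 32; each of the 1 set bits of 32 can independently be on or off in c.
count = 2^1 = 2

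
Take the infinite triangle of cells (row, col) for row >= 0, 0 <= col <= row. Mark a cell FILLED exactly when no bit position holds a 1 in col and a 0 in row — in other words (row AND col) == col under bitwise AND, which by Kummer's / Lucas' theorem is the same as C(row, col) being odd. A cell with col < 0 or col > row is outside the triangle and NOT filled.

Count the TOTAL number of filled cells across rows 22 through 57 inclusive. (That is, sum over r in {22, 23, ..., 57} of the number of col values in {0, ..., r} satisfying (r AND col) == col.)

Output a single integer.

r22=10110 pc3: +8 =8
r23=10111 pc4: +16 =24
r24=11000 pc2: +4 =28
r25=11001 pc3: +8 =36
r26=11010 pc3: +8 =44
r27=11011 pc4: +16 =60
r28=11100 pc3: +8 =68
r29=11101 pc4: +16 =84
r30=11110 pc4: +16 =100
r31=11111 pc5: +32 =132
r32=100000 pc1: +2 =134
r33=100001 pc2: +4 =138
r34=100010 pc2: +4 =142
r35=100011 pc3: +8 =150
r36=100100 pc2: +4 =154
r37=100101 pc3: +8 =162
r38=100110 pc3: +8 =170
r39=100111 pc4: +16 =186
r40=101000 pc2: +4 =190
r41=101001 pc3: +8 =198
r42=101010 pc3: +8 =206
r43=101011 pc4: +16 =222
r44=101100 pc3: +8 =230
r45=101101 pc4: +16 =246
r46=101110 pc4: +16 =262
r47=101111 pc5: +32 =294
r48=110000 pc2: +4 =298
r49=110001 pc3: +8 =306
r50=110010 pc3: +8 =314
r51=110011 pc4: +16 =330
r52=110100 pc3: +8 =338
r53=110101 pc4: +16 =354
r54=110110 pc4: +16 =370
r55=110111 pc5: +32 =402
r56=111000 pc3: +8 =410
r57=111001 pc4: +16 =426

Answer: 426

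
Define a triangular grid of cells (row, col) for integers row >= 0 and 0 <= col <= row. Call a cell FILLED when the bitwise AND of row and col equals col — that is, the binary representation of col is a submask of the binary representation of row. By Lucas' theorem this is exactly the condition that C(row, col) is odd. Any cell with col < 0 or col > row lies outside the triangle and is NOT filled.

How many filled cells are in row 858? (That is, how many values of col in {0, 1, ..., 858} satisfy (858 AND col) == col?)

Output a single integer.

858 in binary = 1101011010
popcount(858) = number of 1-bits in 1101011010 = 6
A col c satisfies (858 AND c) == c iff every set bit of c is also set in 858; each of the 6 set bits of 858 can independently be on or off in c.
count = 2^6 = 64

Answer: 64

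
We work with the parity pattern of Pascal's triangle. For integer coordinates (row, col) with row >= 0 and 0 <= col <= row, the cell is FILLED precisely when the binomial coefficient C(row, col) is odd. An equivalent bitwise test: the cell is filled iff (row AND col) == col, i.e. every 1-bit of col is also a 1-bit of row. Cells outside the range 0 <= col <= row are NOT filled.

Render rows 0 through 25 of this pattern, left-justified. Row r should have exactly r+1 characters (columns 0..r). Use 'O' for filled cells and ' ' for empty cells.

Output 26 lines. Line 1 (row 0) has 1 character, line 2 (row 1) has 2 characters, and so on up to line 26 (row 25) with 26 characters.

r0=0: O
r1=1: OO
r2=10: O O
r3=11: OOOO
r4=100: O   O
r5=101: OO  OO
r6=110: O O O O
r7=111: OOOOOOOO
r8=1000: O       O
r9=1001: OO      OO
r10=1010: O O     O O
r11=1011: OOOO    OOOO
r12=1100: O   O   O   O
r13=1101: OO  OO  OO  OO
r14=1110: O O O O O O O O
r15=1111: OOOOOOOOOOOOOOOO
r16=10000: O               O
r17=10001: OO              OO
r18=10010: O O             O O
r19=10011: OOOO            OOOO
r20=10100: O   O           O   O
r21=10101: OO  OO          OO  OO
r22=10110: O O O O         O O O O
r23=10111: OOOOOOOO        OOOOOOOO
r24=11000: O       O       O       O
r25=11001: OO      OO      OO      OO

Answer: O
OO
O O
OOOO
O   O
OO  OO
O O O O
OOOOOOOO
O       O
OO      OO
O O     O O
OOOO    OOOO
O   O   O   O
OO  OO  OO  OO
O O O O O O O O
OOOOOOOOOOOOOOOO
O               O
OO              OO
O O             O O
OOOO            OOOO
O   O           O   O
OO  OO          OO  OO
O O O O         O O O O
OOOOOOOO        OOOOOOOO
O       O       O       O
OO      OO      OO      OO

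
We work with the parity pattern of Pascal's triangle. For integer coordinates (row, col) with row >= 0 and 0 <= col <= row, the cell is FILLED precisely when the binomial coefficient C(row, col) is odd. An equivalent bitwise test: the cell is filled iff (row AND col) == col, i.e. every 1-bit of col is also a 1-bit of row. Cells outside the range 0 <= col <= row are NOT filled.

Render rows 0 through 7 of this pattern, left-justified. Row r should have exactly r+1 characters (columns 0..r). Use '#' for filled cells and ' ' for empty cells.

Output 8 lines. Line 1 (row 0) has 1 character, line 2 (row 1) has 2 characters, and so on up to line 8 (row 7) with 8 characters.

Answer: #
##
# #
####
#   #
##  ##
# # # #
########

Derivation:
r0=0: #
r1=1: ##
r2=10: # #
r3=11: ####
r4=100: #   #
r5=101: ##  ##
r6=110: # # # #
r7=111: ########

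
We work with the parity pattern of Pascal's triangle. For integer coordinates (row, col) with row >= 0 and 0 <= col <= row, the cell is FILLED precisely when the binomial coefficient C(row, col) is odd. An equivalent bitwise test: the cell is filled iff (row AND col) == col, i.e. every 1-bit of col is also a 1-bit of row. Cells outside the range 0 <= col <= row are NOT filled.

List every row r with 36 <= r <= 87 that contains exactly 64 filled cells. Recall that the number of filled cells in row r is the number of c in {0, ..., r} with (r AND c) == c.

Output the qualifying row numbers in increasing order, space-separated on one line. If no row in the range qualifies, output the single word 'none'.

Row r has 2^popcount(r) filled cells, so we need popcount(r) = log2(64) = 6.
Scan r = 36..87 and keep those with exactly 6 one-bits:
r=36=100100 popcount=2 -> skip
r=37=100101 popcount=3 -> skip
r=38=100110 popcount=3 -> skip
r=39=100111 popcount=4 -> skip
r=40=101000 popcount=2 -> skip
r=41=101001 popcount=3 -> skip
r=42=101010 popcount=3 -> skip
r=43=101011 popcount=4 -> skip
r=44=101100 popcount=3 -> skip
r=45=101101 popcount=4 -> skip
r=46=101110 popcount=4 -> skip
r=47=101111 popcount=5 -> skip
r=48=110000 popcount=2 -> skip
r=49=110001 popcount=3 -> skip
r=50=110010 popcount=3 -> skip
r=51=110011 popcount=4 -> skip
r=52=110100 popcount=3 -> skip
r=53=110101 popcount=4 -> skip
r=54=110110 popcount=4 -> skip
r=55=110111 popcount=5 -> skip
r=56=111000 popcount=3 -> skip
r=57=111001 popcount=4 -> skip
r=58=111010 popcount=4 -> skip
r=59=111011 popcount=5 -> skip
r=60=111100 popcount=4 -> skip
r=61=111101 popcount=5 -> skip
r=62=111110 popcount=5 -> skip
r=63=111111 popcount=6 -> KEEP
r=64=1000000 popcount=1 -> skip
r=65=1000001 popcount=2 -> skip
r=66=1000010 popcount=2 -> skip
r=67=1000011 popcount=3 -> skip
r=68=1000100 popcount=2 -> skip
r=69=1000101 popcount=3 -> skip
r=70=1000110 popcount=3 -> skip
r=71=1000111 popcount=4 -> skip
r=72=1001000 popcount=2 -> skip
r=73=1001001 popcount=3 -> skip
r=74=1001010 popcount=3 -> skip
r=75=1001011 popcount=4 -> skip
r=76=1001100 popcount=3 -> skip
r=77=1001101 popcount=4 -> skip
r=78=1001110 popcount=4 -> skip
r=79=1001111 popcount=5 -> skip
r=80=1010000 popcount=2 -> skip
r=81=1010001 popcount=3 -> skip
r=82=1010010 popcount=3 -> skip
r=83=1010011 popcount=4 -> skip
r=84=1010100 popcount=3 -> skip
r=85=1010101 popcount=4 -> skip
r=86=1010110 popcount=4 -> skip
r=87=1010111 popcount=5 -> skip
Kept rows: 63

Answer: 63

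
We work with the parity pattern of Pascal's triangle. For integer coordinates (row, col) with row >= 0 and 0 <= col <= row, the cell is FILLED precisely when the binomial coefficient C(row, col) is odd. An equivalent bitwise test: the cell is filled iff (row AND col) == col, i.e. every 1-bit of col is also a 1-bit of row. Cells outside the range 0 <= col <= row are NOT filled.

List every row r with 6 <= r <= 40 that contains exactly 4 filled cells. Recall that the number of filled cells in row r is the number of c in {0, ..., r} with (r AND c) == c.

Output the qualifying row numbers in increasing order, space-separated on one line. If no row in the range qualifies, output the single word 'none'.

Row r has 2^popcount(r) filled cells, so we need popcount(r) = log2(4) = 2.
Scan r = 6..40 and keep those with exactly 2 one-bits:
r=6=110 popcount=2 -> KEEP
r=7=111 popcount=3 -> skip
r=8=1000 popcount=1 -> skip
r=9=1001 popcount=2 -> KEEP
r=10=1010 popcount=2 -> KEEP
r=11=1011 popcount=3 -> skip
r=12=1100 popcount=2 -> KEEP
r=13=1101 popcount=3 -> skip
r=14=1110 popcount=3 -> skip
r=15=1111 popcount=4 -> skip
r=16=10000 popcount=1 -> skip
r=17=10001 popcount=2 -> KEEP
r=18=10010 popcount=2 -> KEEP
r=19=10011 popcount=3 -> skip
r=20=10100 popcount=2 -> KEEP
r=21=10101 popcount=3 -> skip
r=22=10110 popcount=3 -> skip
r=23=10111 popcount=4 -> skip
r=24=11000 popcount=2 -> KEEP
r=25=11001 popcount=3 -> skip
r=26=11010 popcount=3 -> skip
r=27=11011 popcount=4 -> skip
r=28=11100 popcount=3 -> skip
r=29=11101 popcount=4 -> skip
r=30=11110 popcount=4 -> skip
r=31=11111 popcount=5 -> skip
r=32=100000 popcount=1 -> skip
r=33=100001 popcount=2 -> KEEP
r=34=100010 popcount=2 -> KEEP
r=35=100011 popcount=3 -> skip
r=36=100100 popcount=2 -> KEEP
r=37=100101 popcount=3 -> skip
r=38=100110 popcount=3 -> skip
r=39=100111 popcount=4 -> skip
r=40=101000 popcount=2 -> KEEP
Kept rows: 6 9 10 12 17 18 20 24 33 34 36 40

Answer: 6 9 10 12 17 18 20 24 33 34 36 40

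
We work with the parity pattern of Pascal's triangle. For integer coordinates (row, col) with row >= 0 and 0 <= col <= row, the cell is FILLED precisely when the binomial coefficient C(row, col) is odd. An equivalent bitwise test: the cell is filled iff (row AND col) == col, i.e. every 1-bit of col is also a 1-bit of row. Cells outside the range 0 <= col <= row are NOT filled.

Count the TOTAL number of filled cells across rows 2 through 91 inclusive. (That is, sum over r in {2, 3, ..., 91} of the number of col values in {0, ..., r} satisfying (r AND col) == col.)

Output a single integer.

r2=10 pc1: +2 =2
r3=11 pc2: +4 =6
r4=100 pc1: +2 =8
r5=101 pc2: +4 =12
r6=110 pc2: +4 =16
r7=111 pc3: +8 =24
r8=1000 pc1: +2 =26
r9=1001 pc2: +4 =30
r10=1010 pc2: +4 =34
r11=1011 pc3: +8 =42
r12=1100 pc2: +4 =46
r13=1101 pc3: +8 =54
r14=1110 pc3: +8 =62
r15=1111 pc4: +16 =78
r16=10000 pc1: +2 =80
r17=10001 pc2: +4 =84
r18=10010 pc2: +4 =88
r19=10011 pc3: +8 =96
r20=10100 pc2: +4 =100
r21=10101 pc3: +8 =108
r22=10110 pc3: +8 =116
r23=10111 pc4: +16 =132
r24=11000 pc2: +4 =136
r25=11001 pc3: +8 =144
r26=11010 pc3: +8 =152
r27=11011 pc4: +16 =168
r28=11100 pc3: +8 =176
r29=11101 pc4: +16 =192
r30=11110 pc4: +16 =208
r31=11111 pc5: +32 =240
r32=100000 pc1: +2 =242
r33=100001 pc2: +4 =246
r34=100010 pc2: +4 =250
r35=100011 pc3: +8 =258
r36=100100 pc2: +4 =262
r37=100101 pc3: +8 =270
r38=100110 pc3: +8 =278
r39=100111 pc4: +16 =294
r40=101000 pc2: +4 =298
r41=101001 pc3: +8 =306
r42=101010 pc3: +8 =314
r43=101011 pc4: +16 =330
r44=101100 pc3: +8 =338
r45=101101 pc4: +16 =354
r46=101110 pc4: +16 =370
r47=101111 pc5: +32 =402
r48=110000 pc2: +4 =406
r49=110001 pc3: +8 =414
r50=110010 pc3: +8 =422
r51=110011 pc4: +16 =438
r52=110100 pc3: +8 =446
r53=110101 pc4: +16 =462
r54=110110 pc4: +16 =478
r55=110111 pc5: +32 =510
r56=111000 pc3: +8 =518
r57=111001 pc4: +16 =534
r58=111010 pc4: +16 =550
r59=111011 pc5: +32 =582
r60=111100 pc4: +16 =598
r61=111101 pc5: +32 =630
r62=111110 pc5: +32 =662
r63=111111 pc6: +64 =726
r64=1000000 pc1: +2 =728
r65=1000001 pc2: +4 =732
r66=1000010 pc2: +4 =736
r67=1000011 pc3: +8 =744
r68=1000100 pc2: +4 =748
r69=1000101 pc3: +8 =756
r70=1000110 pc3: +8 =764
r71=1000111 pc4: +16 =780
r72=1001000 pc2: +4 =784
r73=1001001 pc3: +8 =792
r74=1001010 pc3: +8 =800
r75=1001011 pc4: +16 =816
r76=1001100 pc3: +8 =824
r77=1001101 pc4: +16 =840
r78=1001110 pc4: +16 =856
r79=1001111 pc5: +32 =888
r80=1010000 pc2: +4 =892
r81=1010001 pc3: +8 =900
r82=1010010 pc3: +8 =908
r83=1010011 pc4: +16 =924
r84=1010100 pc3: +8 =932
r85=1010101 pc4: +16 =948
r86=1010110 pc4: +16 =964
r87=1010111 pc5: +32 =996
r88=1011000 pc3: +8 =1004
r89=1011001 pc4: +16 =1020
r90=1011010 pc4: +16 =1036
r91=1011011 pc5: +32 =1068

Answer: 1068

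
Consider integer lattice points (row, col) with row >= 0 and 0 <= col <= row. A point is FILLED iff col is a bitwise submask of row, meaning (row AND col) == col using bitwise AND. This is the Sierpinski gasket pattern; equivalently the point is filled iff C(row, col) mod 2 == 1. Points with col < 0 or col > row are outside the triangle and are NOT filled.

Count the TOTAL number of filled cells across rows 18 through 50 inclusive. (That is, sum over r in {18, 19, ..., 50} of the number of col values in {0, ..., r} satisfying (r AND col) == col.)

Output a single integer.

Answer: 338

Derivation:
r18=10010 pc2: +4 =4
r19=10011 pc3: +8 =12
r20=10100 pc2: +4 =16
r21=10101 pc3: +8 =24
r22=10110 pc3: +8 =32
r23=10111 pc4: +16 =48
r24=11000 pc2: +4 =52
r25=11001 pc3: +8 =60
r26=11010 pc3: +8 =68
r27=11011 pc4: +16 =84
r28=11100 pc3: +8 =92
r29=11101 pc4: +16 =108
r30=11110 pc4: +16 =124
r31=11111 pc5: +32 =156
r32=100000 pc1: +2 =158
r33=100001 pc2: +4 =162
r34=100010 pc2: +4 =166
r35=100011 pc3: +8 =174
r36=100100 pc2: +4 =178
r37=100101 pc3: +8 =186
r38=100110 pc3: +8 =194
r39=100111 pc4: +16 =210
r40=101000 pc2: +4 =214
r41=101001 pc3: +8 =222
r42=101010 pc3: +8 =230
r43=101011 pc4: +16 =246
r44=101100 pc3: +8 =254
r45=101101 pc4: +16 =270
r46=101110 pc4: +16 =286
r47=101111 pc5: +32 =318
r48=110000 pc2: +4 =322
r49=110001 pc3: +8 =330
r50=110010 pc3: +8 =338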